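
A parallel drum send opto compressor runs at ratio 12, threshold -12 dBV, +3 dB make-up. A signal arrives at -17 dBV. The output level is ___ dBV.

-14 dBV

-17 dBV is 5 dB below the -12 dBV threshold, so no gain reduction is applied.
Make-up gain adds 3 dB: -17 + 3 = -14 dBV.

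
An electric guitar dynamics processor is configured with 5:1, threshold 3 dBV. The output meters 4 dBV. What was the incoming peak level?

The compressed level sits 4 − 3 = 1 dB over threshold.
Input overshoot = R × output overshoot = 5 dB → input = 3 + 5 = 8 dBV.

8 dBV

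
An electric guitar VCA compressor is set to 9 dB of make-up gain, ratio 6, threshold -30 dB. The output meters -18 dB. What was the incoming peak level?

Remove make-up: -18 − 9 = -27 dB.
The compressed level sits -27 − (-30) = 3 dB over threshold.
Input overshoot = R × output overshoot = 18 dB → input = -30 + 18 = -12 dB.

-12 dB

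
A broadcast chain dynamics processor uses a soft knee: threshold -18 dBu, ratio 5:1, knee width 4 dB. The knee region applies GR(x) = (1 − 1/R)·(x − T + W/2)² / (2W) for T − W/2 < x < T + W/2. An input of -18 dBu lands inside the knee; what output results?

-18.4 dBu

x − T + W/2 = -18 − (-18) + 2 = 2.
GR = (1 − 1/5) × 2² / 8 = 0.8 × 4 / 8 = 0.4 dB.
Output = -18 − 0.4 = -18.4 dBu.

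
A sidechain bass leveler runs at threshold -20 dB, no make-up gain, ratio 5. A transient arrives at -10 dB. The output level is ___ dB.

-18 dB

The input is 10 dB above the -20 dB threshold.
The 10 dB excess becomes 2 dB after 5:1 reduction.
That puts the output at -18 dB.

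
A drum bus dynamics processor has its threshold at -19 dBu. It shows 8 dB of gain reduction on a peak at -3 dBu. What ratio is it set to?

2:1

Input overshoot = -3 − (-19) = 16 dB.
Output overshoot = 16 − 8 = 8 dB.
Ratio = input overshoot / output overshoot = 16 / 8 = 2.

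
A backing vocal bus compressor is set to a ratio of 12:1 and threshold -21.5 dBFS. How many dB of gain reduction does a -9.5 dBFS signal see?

The signal is 12 dB above threshold.
At 12:1, output sits 12/12 = 1 dB above threshold.
GR = overshoot in − overshoot out = 12 − 1 = 11 dB.

11 dB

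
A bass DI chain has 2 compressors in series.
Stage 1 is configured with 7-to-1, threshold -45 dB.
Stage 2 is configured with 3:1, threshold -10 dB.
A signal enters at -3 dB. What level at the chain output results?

Stage 1: overshoot 42 dB → 42/7 = 6 dB → -39 dB.
Stage 2: -39 dB ≤ -10 dB, so stage 2 doesn't engage; output -39 dB.

-39 dB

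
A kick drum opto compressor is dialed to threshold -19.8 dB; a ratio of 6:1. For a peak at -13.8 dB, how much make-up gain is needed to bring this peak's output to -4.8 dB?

Without make-up, output = threshold + overshoot/6 = -19.8 + 1 = -18.8 dB.
Gap to target: 14 dB.

14 dB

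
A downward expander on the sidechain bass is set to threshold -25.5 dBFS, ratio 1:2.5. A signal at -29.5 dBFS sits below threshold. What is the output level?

The input is 4 dB below the -25.5 dBFS threshold.
A 1:2.5 expander multiplies undershoot by 2.5: 4 × 2.5 = 10 dB below threshold.
Output = -25.5 − 10 = -35.5 dBFS.

-35.5 dBFS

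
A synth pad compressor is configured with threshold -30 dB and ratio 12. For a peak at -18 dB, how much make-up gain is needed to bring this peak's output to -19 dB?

10 dB

The peak compresses to -30 + 12/12 = -29 dB.
To reach -19 dB requires -19 − (-29) = 10 dB of make-up.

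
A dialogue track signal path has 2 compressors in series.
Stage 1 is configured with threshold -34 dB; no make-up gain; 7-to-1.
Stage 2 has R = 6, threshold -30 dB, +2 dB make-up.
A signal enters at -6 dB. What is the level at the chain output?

Stage 1: -6 dB is 28 dB over -34 dB; at 7:1 that becomes 4 dB over, giving -30 dB.
Stage 2: -30 dB is at or below the -30 dB threshold — no compression; make-up brings it to -28 dB.

-28 dB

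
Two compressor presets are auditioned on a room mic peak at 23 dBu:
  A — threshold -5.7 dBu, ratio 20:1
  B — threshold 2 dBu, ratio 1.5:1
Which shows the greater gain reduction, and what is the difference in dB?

A: 28.7 dB over, compressed to 1.435 dB over, so 27.265 dB of GR.
B: 21 dB over, compressed to 14 dB over, so 7 dB of GR.
Difference: 20.265 dB in favour of A.

A, by 20.265 dB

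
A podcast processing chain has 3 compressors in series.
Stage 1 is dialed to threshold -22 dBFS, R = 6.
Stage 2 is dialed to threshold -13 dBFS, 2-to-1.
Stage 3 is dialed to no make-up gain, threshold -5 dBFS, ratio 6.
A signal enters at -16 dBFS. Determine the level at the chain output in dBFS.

Stage 1: overshoot 6 dB → 6/6 = 1 dB → -21 dBFS.
Stage 2: -21 dBFS is at or below the -13 dBFS threshold — no compression; output -21 dBFS.
Stage 3: -21 dBFS ≤ -5 dBFS, so stage 3 doesn't engage; output -21 dBFS.

-21 dBFS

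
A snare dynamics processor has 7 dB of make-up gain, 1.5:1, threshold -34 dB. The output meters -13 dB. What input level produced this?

Stripping the +7 dB make-up gives -20 dB at the gain stage.
The compressed level sits -20 − (-34) = 14 dB over threshold.
Before 1.5:1 compression the overshoot was 14 × 1.5 = 21 dB, so input = -34 + 21 = -13 dB.

-13 dB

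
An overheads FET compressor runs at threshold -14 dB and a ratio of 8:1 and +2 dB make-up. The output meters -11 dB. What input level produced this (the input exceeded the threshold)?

-6 dB

Remove make-up: -11 − 2 = -13 dB.
That's 1 dB above the -14 dB threshold.
Before 8:1 compression the overshoot was 1 × 8 = 8 dB, so input = -14 + 8 = -6 dB.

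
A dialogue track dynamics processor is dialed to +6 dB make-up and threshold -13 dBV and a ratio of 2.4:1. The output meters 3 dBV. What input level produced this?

Remove make-up: 3 − 6 = -3 dBV.
The compressed level sits -3 − (-13) = 10 dB over threshold.
Before 2.4:1 compression the overshoot was 10 × 2.4 = 24 dB, so input = -13 + 24 = 11 dBV.

11 dBV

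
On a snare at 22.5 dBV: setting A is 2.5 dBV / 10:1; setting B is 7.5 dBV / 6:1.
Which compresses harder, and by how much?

A: overshoot 20 dB → output overshoot 2 dB → GR 18 dB.
B: overshoot 15 dB → output overshoot 2.5 dB → GR 12.5 dB.
Difference: 5.5 dB in favour of A.

A, by 5.5 dB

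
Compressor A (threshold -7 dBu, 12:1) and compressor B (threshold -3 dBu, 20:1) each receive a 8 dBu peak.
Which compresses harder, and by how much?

A, by 3.3 dB

A: GR = 15 − 15/12 = 13.75 dB.
B: GR = 11 − 11/20 = 10.45 dB.
A applies 3.3 dB more gain reduction.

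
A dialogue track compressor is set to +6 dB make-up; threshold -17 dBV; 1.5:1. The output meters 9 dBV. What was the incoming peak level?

Before make-up, the level was 9 − 6 = 3 dBV.
The compressed level sits 3 − (-17) = 20 dB over threshold.
Undo the ratio: input overshoot = 20 × 1.5 = 30 dB, giving input = 13 dBV.

13 dBV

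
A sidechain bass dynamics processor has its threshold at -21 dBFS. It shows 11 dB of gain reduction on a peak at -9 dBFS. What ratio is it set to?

Input overshoot = -9 − (-21) = 12 dB.
Output overshoot = 12 − 11 = 1 dB.
Ratio = input overshoot / output overshoot = 12 / 1 = 12.

12:1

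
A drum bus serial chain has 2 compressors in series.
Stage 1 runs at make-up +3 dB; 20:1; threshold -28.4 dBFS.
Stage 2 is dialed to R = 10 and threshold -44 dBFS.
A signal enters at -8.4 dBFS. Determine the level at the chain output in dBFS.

Stage 1: -8.4 dBFS is 20 dB over -28.4 dBFS; at 20:1 that becomes 1 dB over, giving -27.4 dBFS; +3 dB make-up → -24.4 dBFS.
Stage 2: -24.4 dBFS is 19.6 dB over -44 dBFS; at 10:1 that becomes 1.96 dB over, giving -42.04 dBFS.

-42.04 dBFS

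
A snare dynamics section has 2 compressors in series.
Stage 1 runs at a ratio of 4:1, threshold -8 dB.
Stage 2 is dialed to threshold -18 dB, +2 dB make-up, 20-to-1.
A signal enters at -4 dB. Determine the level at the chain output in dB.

-15.45 dB

Stage 1: -4 dB is 4 dB over -8 dB; at 4:1 that becomes 1 dB over, giving -7 dB.
Stage 2: overshoot 11 dB → 11/20 = 0.55 dB → -17.45 dB; +2 dB make-up → -15.45 dB.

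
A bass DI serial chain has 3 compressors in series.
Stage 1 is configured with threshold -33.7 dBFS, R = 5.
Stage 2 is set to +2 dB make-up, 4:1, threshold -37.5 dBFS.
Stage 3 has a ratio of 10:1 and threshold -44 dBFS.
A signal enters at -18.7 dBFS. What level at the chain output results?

Stage 1: 15 dB above -33.7 dBFS, reduced 5:1 to 3 dB above → -30.7 dBFS.
Stage 2: 6.8 dB above -37.5 dBFS, reduced 4:1 to 1.7 dB above → -35.8 dBFS; +2 dB make-up → -33.8 dBFS.
Stage 3: 10.2 dB above -44 dBFS, reduced 10:1 to 1.02 dB above → -42.98 dBFS.

-42.98 dBFS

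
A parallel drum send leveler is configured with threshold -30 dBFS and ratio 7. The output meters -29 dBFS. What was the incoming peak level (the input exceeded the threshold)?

-23 dBFS

That's 1 dB above the -30 dBFS threshold.
Input overshoot = R × output overshoot = 7 dB → input = -30 + 7 = -23 dBFS.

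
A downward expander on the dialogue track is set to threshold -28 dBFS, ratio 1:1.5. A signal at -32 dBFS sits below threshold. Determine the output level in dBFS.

The input is 4 dB below the -28 dBFS threshold.
A 1:1.5 expander multiplies undershoot by 1.5: 4 × 1.5 = 6 dB below threshold.
Output = -28 − 6 = -34 dBFS.

-34 dBFS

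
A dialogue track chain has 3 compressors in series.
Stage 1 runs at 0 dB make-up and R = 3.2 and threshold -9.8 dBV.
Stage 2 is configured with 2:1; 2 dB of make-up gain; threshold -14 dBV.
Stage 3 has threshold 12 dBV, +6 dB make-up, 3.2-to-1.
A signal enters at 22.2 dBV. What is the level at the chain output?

Stage 1: 32 dB above -9.8 dBV, reduced 3.2:1 to 10 dB above → 0.2 dBV.
Stage 2: overshoot 14.2 dB → 14.2/2 = 7.1 dB → -6.9 dBV; +2 dB make-up → -4.9 dBV.
Stage 3: -4.9 dBV ≤ 12 dBV, so stage 3 doesn't engage; make-up brings it to 1.1 dBV.

1.1 dBV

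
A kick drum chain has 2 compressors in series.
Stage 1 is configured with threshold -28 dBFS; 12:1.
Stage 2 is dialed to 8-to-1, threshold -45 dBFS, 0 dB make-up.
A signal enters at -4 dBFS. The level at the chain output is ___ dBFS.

Stage 1: overshoot 24 dB → 24/12 = 2 dB → -26 dBFS.
Stage 2: -26 dBFS is 19 dB over -45 dBFS; at 8:1 that becomes 2.375 dB over, giving -42.625 dBFS.

-42.625 dBFS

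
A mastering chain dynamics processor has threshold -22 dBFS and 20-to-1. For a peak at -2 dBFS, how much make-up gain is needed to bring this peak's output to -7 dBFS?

The peak compresses to -22 + 20/20 = -21 dBFS.
To reach -7 dBFS requires -7 − (-21) = 14 dB of make-up.

14 dB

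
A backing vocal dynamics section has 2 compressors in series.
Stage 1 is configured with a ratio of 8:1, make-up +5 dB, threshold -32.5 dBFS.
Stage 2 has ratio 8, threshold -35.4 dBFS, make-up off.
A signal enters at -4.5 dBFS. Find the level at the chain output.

-33.975 dBFS

Stage 1: overshoot 28 dB → 28/8 = 3.5 dB → -29 dBFS; +5 dB make-up → -24 dBFS.
Stage 2: 11.4 dB above -35.4 dBFS, reduced 8:1 to 1.425 dB above → -33.975 dBFS.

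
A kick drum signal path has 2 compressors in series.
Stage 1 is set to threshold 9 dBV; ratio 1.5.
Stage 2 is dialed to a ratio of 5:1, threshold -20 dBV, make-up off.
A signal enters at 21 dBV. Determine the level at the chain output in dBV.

Stage 1: 21 dBV is 12 dB over 9 dBV; at 1.5:1 that becomes 8 dB over, giving 17 dBV.
Stage 2: 37 dB above -20 dBV, reduced 5:1 to 7.4 dB above → -12.6 dBV.

-12.6 dBV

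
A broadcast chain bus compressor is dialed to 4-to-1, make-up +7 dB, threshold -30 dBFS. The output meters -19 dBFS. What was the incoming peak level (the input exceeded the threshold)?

-14 dBFS

Remove make-up: -19 − 7 = -26 dBFS.
Post-compression overshoot = -26 − (-30) = 4 dB.
Input overshoot = R × output overshoot = 16 dB → input = -30 + 16 = -14 dBFS.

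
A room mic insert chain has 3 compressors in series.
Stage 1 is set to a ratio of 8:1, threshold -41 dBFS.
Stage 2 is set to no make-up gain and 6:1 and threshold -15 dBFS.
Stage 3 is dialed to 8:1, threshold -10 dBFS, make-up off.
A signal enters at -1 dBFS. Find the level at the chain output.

-36 dBFS

Stage 1: -1 dBFS is 40 dB over -41 dBFS; at 8:1 that becomes 5 dB over, giving -36 dBFS.
Stage 2: -36 dBFS ≤ -15 dBFS, so stage 2 doesn't engage; output -36 dBFS.
Stage 3: below threshold (-36 ≤ -10); passes unchanged; output -36 dBFS.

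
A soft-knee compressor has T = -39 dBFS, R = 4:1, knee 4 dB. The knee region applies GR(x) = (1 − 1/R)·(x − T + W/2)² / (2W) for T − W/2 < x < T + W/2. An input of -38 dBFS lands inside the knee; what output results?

-38.84375 dBFS

x − T + W/2 = -38 − (-39) + 2 = 3.
GR = (1 − 1/4) × 3² / 8 = 0.75 × 9 / 8 = 0.84375 dB.
Output = -38 − 0.84375 = -38.84375 dBFS.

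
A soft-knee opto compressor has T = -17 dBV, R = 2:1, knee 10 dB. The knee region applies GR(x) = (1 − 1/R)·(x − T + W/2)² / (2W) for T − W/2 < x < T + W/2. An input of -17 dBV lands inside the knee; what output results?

x − T + W/2 = -17 − (-17) + 5 = 5.
GR = (1 − 1/2) × 5² / 20 = 0.5 × 25 / 20 = 0.625 dB.
Output = -17 − 0.625 = -17.625 dBV.

-17.625 dBV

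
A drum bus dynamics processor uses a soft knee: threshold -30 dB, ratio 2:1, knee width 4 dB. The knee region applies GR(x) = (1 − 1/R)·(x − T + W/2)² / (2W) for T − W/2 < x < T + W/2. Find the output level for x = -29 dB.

x − T + W/2 = -29 − (-30) + 2 = 3.
GR = (1 − 1/2) × 3² / 8 = 0.5 × 9 / 8 = 0.5625 dB.
Output = -29 − 0.5625 = -29.5625 dB.

-29.5625 dB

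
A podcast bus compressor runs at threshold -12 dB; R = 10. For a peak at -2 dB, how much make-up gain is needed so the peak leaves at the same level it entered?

9 dB

Without make-up, output = threshold + overshoot/10 = -12 + 1 = -11 dB.
Gap to target: 9 dB.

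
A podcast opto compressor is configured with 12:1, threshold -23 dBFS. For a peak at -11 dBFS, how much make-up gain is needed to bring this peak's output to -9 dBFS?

13 dB

Without make-up, output = threshold + overshoot/12 = -23 + 1 = -22 dBFS.
Gap to target: 13 dB.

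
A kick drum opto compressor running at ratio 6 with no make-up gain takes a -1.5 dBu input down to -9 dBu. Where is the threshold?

-10.5 dBu

Let T be the threshold. Output overshoot = (input overshoot)/R, so -9 − T = (-1.5 − T)/6.
6·(-9 − T) = -1.5 − T → 5·T = -54 − (-1.5) = -52.5.
T = -52.5/5 = -10.5 dBu.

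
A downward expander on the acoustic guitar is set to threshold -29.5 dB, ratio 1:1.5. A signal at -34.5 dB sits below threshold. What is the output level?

-37 dB

The input is 5 dB below the -29.5 dB threshold.
A 1:1.5 expander multiplies undershoot by 1.5: 5 × 1.5 = 7.5 dB below threshold.
Output = -29.5 − 7.5 = -37 dB.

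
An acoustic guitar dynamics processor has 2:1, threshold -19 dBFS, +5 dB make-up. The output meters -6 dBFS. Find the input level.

-3 dBFS

Before make-up, the level was -6 − 5 = -11 dBFS.
Post-compression overshoot = -11 − (-19) = 8 dB.
Before 2:1 compression the overshoot was 8 × 2 = 16 dB, so input = -19 + 16 = -3 dBFS.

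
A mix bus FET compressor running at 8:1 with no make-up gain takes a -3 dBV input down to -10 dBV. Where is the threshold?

-11 dBV

Gain reduction = -3 − (-10) = 7 dB; output overshoot = GR / (R − 1) = 7 / 7 = 1 dB.
Threshold = output − output overshoot = -10 − 1 = -11 dBV.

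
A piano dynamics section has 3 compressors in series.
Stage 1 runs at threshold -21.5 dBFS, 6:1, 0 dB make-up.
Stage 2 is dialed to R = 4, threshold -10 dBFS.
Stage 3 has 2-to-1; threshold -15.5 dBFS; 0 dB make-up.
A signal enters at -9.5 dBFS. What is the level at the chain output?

Stage 1: overshoot 12 dB → 12/6 = 2 dB → -19.5 dBFS.
Stage 2: -19.5 dBFS is at or below the -10 dBFS threshold — no compression; output -19.5 dBFS.
Stage 3: -19.5 dBFS is at or below the -15.5 dBFS threshold — no compression; output -19.5 dBFS.

-19.5 dBFS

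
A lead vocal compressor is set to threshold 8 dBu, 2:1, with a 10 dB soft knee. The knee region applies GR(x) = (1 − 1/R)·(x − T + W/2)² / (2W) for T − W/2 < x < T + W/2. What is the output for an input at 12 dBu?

9.975 dBu

x − T + W/2 = 12 − 8 + 5 = 9.
GR = (1 − 1/2) × 9² / 20 = 0.5 × 81 / 20 = 2.025 dB.
Output = 12 − 2.025 = 9.975 dBu.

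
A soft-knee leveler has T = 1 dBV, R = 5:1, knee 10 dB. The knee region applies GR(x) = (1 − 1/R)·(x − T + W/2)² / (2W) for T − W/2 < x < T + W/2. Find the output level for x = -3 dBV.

-3.04 dBV

x − T + W/2 = -3 − 1 + 5 = 1.
GR = (1 − 1/5) × 1² / 20 = 0.8 × 1 / 20 = 0.04 dB.
Output = -3 − 0.04 = -3.04 dBV.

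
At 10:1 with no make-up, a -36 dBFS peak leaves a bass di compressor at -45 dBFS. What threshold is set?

Gain reduction = -36 − (-45) = 9 dB; output overshoot = GR / (R − 1) = 9 / 9 = 1 dB.
Threshold = output − output overshoot = -45 − 1 = -46 dBFS.

-46 dBFS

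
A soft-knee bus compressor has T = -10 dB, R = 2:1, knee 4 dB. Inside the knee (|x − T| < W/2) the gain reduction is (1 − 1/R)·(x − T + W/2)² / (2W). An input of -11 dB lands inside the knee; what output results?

-11.0625 dB

x − T + W/2 = -11 − (-10) + 2 = 1.
GR = (1 − 1/2) × 1² / 8 = 0.5 × 1 / 8 = 0.0625 dB.
Output = -11 − 0.0625 = -11.0625 dB.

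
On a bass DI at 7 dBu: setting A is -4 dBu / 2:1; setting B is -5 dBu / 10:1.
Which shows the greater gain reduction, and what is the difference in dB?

A: 11 dB over, compressed to 5.5 dB over, so 5.5 dB of GR.
B: 12 dB over, compressed to 1.2 dB over, so 10.8 dB of GR.
B applies 5.3 dB more gain reduction.

B, by 5.3 dB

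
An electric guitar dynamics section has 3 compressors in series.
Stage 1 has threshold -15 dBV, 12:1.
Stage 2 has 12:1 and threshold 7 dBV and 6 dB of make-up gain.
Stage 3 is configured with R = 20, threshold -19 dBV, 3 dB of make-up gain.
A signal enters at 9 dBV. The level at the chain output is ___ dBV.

-15.4 dBV

Stage 1: overshoot 24 dB → 24/12 = 2 dB → -13 dBV.
Stage 2: below threshold (-13 ≤ 7); passes unchanged; make-up brings it to -7 dBV.
Stage 3: 12 dB above -19 dBV, reduced 20:1 to 0.6 dB above → -18.4 dBV; +3 dB make-up → -15.4 dBV.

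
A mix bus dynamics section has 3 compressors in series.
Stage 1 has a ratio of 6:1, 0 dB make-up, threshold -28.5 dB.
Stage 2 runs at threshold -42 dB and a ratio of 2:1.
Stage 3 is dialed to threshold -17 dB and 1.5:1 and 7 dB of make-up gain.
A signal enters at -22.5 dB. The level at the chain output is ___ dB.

-27.75 dB

Stage 1: -22.5 dB is 6 dB over -28.5 dB; at 6:1 that becomes 1 dB over, giving -27.5 dB.
Stage 2: overshoot 14.5 dB → 14.5/2 = 7.25 dB → -34.75 dB.
Stage 3: -34.75 dB ≤ -17 dB, so stage 3 doesn't engage; make-up brings it to -27.75 dB.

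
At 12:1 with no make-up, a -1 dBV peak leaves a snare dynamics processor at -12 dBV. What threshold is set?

-13 dBV

Let T be the threshold. Output overshoot = (input overshoot)/R, so -12 − T = (-1 − T)/12.
12·(-12 − T) = -1 − T → 11·T = -144 − (-1) = -143.
T = -143/11 = -13 dBV.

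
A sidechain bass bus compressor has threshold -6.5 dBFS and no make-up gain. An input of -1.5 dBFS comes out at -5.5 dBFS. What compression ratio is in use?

Input overshoot = -1.5 − (-6.5) = 5 dB; output overshoot = -5.5 − (-6.5) = 1 dB.
Ratio = 5 / 1 = 5.

5:1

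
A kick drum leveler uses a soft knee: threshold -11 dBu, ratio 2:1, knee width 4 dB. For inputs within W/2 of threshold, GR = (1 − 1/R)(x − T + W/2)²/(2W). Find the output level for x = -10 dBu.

-10.5625 dBu

x − T + W/2 = -10 − (-11) + 2 = 3.
GR = (1 − 1/2) × 3² / 8 = 0.5 × 9 / 8 = 0.5625 dB.
Output = -10 − 0.5625 = -10.5625 dBu.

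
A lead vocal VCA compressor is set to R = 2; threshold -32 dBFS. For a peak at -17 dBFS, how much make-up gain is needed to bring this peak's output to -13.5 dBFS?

11 dB

Overshoot 15 dB → 15/2 = 7.5 dB after compression, so the compressed level is -32 + 7.5 = -24.5 dBFS.
Make-up = target − compressed = -13.5 − (-24.5) = 11 dB.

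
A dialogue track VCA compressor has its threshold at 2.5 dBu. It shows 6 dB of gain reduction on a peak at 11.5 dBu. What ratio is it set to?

Input overshoot = 11.5 − 2.5 = 9 dB.
Output overshoot = 9 − 6 = 3 dB.
Ratio = input overshoot / output overshoot = 9 / 3 = 3.

3:1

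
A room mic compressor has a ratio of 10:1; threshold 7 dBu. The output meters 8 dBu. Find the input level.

The compressed level sits 8 − 7 = 1 dB over threshold.
Input overshoot = R × output overshoot = 10 dB → input = 7 + 10 = 17 dBu.

17 dBu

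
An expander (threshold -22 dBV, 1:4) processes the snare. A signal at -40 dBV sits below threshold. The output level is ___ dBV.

Below threshold, a 1:4 expander applies gain = (4−1)×(T − x) of attenuation.
(4−1) × 18 = 54 dB, so output = -40 − 54 = -94 dBV.

-94 dBV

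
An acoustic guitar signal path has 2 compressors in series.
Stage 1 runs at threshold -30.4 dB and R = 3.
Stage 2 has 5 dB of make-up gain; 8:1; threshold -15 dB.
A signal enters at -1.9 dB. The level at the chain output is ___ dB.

-15.9 dB

Stage 1: overshoot 28.5 dB → 28.5/3 = 9.5 dB → -20.9 dB.
Stage 2: -20.9 dB is at or below the -15 dB threshold — no compression; make-up brings it to -15.9 dB.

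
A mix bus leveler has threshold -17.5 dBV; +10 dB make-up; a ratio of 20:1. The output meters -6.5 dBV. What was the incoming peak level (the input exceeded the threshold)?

Remove make-up: -6.5 − 10 = -16.5 dBV.
That's 1 dB above the -17.5 dBV threshold.
Undo the ratio: input overshoot = 1 × 20 = 20 dB, giving input = 2.5 dBV.

2.5 dBV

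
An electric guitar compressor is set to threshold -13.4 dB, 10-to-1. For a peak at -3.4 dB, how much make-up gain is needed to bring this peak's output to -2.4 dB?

10 dB

The peak compresses to -13.4 + 10/10 = -12.4 dB.
To reach -2.4 dB requires -2.4 − (-12.4) = 10 dB of make-up.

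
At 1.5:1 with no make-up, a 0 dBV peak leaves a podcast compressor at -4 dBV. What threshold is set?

Input is 12 dB above T (since output overshoot × R = input overshoot: (-4 − T)·1.5 = 0 − T gives T = -12 dBV).
Check: -12 + (0 − (-12))/1.5 = -12 + 8 = -4 dBV. ✓

-12 dBV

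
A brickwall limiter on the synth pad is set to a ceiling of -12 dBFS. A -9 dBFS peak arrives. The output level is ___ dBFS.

A brickwall limiter is an ∞:1 compressor: any input above the ceiling is clamped to -12 dBFS.

-12 dBFS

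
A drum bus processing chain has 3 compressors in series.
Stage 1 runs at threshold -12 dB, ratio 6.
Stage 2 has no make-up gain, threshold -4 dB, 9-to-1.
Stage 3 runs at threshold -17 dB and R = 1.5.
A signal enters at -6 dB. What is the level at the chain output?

Stage 1: -6 dB is 6 dB over -12 dB; at 6:1 that becomes 1 dB over, giving -11 dB.
Stage 2: -11 dB is at or below the -4 dB threshold — no compression; output -11 dB.
Stage 3: -11 dB is 6 dB over -17 dB; at 1.5:1 that becomes 4 dB over, giving -13 dB.

-13 dB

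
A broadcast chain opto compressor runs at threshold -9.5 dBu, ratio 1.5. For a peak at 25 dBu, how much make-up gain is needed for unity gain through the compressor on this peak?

Overshoot 34.5 dB → 34.5/1.5 = 23 dB after compression, so the compressed level is -9.5 + 23 = 13.5 dBu.
Make-up = target − compressed = 25 − 13.5 = 11.5 dB.

11.5 dB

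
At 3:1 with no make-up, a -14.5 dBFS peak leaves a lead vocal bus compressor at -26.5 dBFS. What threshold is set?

-32.5 dBFS

Gain reduction = -14.5 − (-26.5) = 12 dB; output overshoot = GR / (R − 1) = 12 / 2 = 6 dB.
Threshold = output − output overshoot = -26.5 − 6 = -32.5 dBFS.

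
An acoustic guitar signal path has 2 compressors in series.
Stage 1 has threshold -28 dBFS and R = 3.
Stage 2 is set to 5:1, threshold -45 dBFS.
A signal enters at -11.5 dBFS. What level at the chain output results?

Stage 1: -11.5 dBFS is 16.5 dB over -28 dBFS; at 3:1 that becomes 5.5 dB over, giving -22.5 dBFS.
Stage 2: 22.5 dB above -45 dBFS, reduced 5:1 to 4.5 dB above → -40.5 dBFS.

-40.5 dBFS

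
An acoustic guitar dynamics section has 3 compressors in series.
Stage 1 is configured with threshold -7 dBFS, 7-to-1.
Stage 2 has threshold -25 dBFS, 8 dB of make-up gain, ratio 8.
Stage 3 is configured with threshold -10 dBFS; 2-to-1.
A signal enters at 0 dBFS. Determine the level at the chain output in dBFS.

Stage 1: 0 dBFS is 7 dB over -7 dBFS; at 7:1 that becomes 1 dB over, giving -6 dBFS.
Stage 2: -6 dBFS is 19 dB over -25 dBFS; at 8:1 that becomes 2.375 dB over, giving -22.625 dBFS; +8 dB make-up → -14.625 dBFS.
Stage 3: below threshold (-14.625 ≤ -10); passes unchanged; output -14.625 dBFS.

-14.625 dBFS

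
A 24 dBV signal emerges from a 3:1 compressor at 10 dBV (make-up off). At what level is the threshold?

Gain reduction = 24 − 10 = 14 dB; output overshoot = GR / (R − 1) = 14 / 2 = 7 dB.
Threshold = output − output overshoot = 10 − 7 = 3 dBV.

3 dBV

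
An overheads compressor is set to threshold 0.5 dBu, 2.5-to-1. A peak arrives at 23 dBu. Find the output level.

9.5 dBu

The input is 22.5 dB above the 0.5 dBu threshold.
2.5:1 compression reduces that to 22.5/2.5 = 9 dB over.
Output = 0.5 + 9 = 9.5 dBu.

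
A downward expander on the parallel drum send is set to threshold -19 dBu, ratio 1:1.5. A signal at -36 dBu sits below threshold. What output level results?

-44.5 dBu

Below threshold, a 1:1.5 expander applies gain = (1.5−1)×(T − x) of attenuation.
(1.5−1) × 17 = 8.5 dB, so output = -36 − 8.5 = -44.5 dBu.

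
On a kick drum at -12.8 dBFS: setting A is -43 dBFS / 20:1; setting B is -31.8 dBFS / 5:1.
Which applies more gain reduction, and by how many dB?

A: GR = 30.2 − 30.2/20 = 28.69 dB.
B: GR = 19 − 19/5 = 15.2 dB.
A reduces 13.49 dB more.

A, by 13.49 dB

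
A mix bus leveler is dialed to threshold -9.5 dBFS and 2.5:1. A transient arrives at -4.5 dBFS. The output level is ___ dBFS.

-7.5 dBFS

The input is 5 dB above the -9.5 dBFS threshold.
At 2.5:1 the overshoot is divided by 2.5, leaving 2 dB above threshold.
Output = -9.5 + 2 = -7.5 dBFS.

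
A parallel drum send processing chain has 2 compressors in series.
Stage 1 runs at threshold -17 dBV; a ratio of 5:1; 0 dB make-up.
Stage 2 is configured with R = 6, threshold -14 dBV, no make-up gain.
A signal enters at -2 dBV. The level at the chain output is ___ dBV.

Stage 1: -2 dBV is 15 dB over -17 dBV; at 5:1 that becomes 3 dB over, giving -14 dBV.
Stage 2: -14 dBV is at or below the -14 dBV threshold — no compression; output -14 dBV.

-14 dBV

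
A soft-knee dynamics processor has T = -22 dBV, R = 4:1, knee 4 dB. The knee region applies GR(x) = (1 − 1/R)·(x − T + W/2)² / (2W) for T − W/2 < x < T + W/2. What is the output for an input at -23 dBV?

-23.09375 dBV

x − T + W/2 = -23 − (-22) + 2 = 1.
GR = (1 − 1/4) × 1² / 8 = 0.75 × 1 / 8 = 0.09375 dB.
Output = -23 − 0.09375 = -23.09375 dBV.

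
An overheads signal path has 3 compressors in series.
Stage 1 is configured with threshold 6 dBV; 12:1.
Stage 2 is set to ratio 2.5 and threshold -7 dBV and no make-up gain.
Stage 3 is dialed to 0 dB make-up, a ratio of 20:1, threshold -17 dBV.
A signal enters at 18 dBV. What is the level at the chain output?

-16.22 dBV

Stage 1: 12 dB above 6 dBV, reduced 12:1 to 1 dB above → 7 dBV.
Stage 2: 7 dBV is 14 dB over -7 dBV; at 2.5:1 that becomes 5.6 dB over, giving -1.4 dBV.
Stage 3: -1.4 dBV is 15.6 dB over -17 dBV; at 20:1 that becomes 0.78 dB over, giving -16.22 dBV.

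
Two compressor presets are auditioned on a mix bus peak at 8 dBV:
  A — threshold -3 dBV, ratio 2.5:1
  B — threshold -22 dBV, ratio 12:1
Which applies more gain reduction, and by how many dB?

A: 11 dB over, compressed to 4.4 dB over, so 6.6 dB of GR.
B: 30 dB over, compressed to 2.5 dB over, so 27.5 dB of GR.
B applies 20.9 dB more gain reduction.

B, by 20.9 dB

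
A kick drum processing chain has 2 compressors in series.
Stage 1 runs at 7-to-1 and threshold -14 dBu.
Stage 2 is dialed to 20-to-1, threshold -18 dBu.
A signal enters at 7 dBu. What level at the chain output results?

-17.65 dBu

Stage 1: overshoot 21 dB → 21/7 = 3 dB → -11 dBu.
Stage 2: 7 dB above -18 dBu, reduced 20:1 to 0.35 dB above → -17.65 dBu.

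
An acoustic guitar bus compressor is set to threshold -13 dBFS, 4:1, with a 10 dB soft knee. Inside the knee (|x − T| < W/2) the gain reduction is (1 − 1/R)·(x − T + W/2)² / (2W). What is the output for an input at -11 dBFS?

x − T + W/2 = -11 − (-13) + 5 = 7.
GR = (1 − 1/4) × 7² / 20 = 0.75 × 49 / 20 = 1.8375 dB.
Output = -11 − 1.8375 = -12.8375 dBFS.

-12.8375 dBFS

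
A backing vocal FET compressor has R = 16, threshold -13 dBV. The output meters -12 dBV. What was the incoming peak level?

3 dBV

That's 1 dB above the -13 dBV threshold.
Input overshoot = R × output overshoot = 16 dB → input = -13 + 16 = 3 dBV.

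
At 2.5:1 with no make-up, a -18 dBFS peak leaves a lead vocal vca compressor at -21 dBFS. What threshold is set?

-23 dBFS

Let T be the threshold. Output overshoot = (input overshoot)/R, so -21 − T = (-18 − T)/2.5.
2.5·(-21 − T) = -18 − T → 1.5·T = -52.5 − (-18) = -34.5.
T = -34.5/1.5 = -23 dBFS.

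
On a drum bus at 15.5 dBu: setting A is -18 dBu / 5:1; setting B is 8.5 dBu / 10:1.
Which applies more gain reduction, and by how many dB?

A: GR = 33.5 − 33.5/5 = 26.8 dB.
B: GR = 7 − 7/10 = 6.3 dB.
Difference: 20.5 dB in favour of A.

A, by 20.5 dB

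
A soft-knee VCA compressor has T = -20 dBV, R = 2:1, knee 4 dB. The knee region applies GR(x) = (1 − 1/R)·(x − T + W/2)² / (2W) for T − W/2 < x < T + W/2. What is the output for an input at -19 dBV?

-19.5625 dBV

x − T + W/2 = -19 − (-20) + 2 = 3.
GR = (1 − 1/2) × 3² / 8 = 0.5 × 9 / 8 = 0.5625 dB.
Output = -19 − 0.5625 = -19.5625 dBV.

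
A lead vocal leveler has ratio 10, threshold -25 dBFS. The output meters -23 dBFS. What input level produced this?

-5 dBFS

Post-compression overshoot = -23 − (-25) = 2 dB.
Before 10:1 compression the overshoot was 2 × 10 = 20 dB, so input = -25 + 20 = -5 dBFS.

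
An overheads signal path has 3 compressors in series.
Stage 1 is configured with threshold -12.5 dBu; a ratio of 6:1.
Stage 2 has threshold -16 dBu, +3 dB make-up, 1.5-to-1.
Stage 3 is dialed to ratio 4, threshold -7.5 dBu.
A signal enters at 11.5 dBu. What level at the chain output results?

-8 dBu

Stage 1: 24 dB above -12.5 dBu, reduced 6:1 to 4 dB above → -8.5 dBu.
Stage 2: 7.5 dB above -16 dBu, reduced 1.5:1 to 5 dB above → -11 dBu; +3 dB make-up → -8 dBu.
Stage 3: below threshold (-8 ≤ -7.5); passes unchanged; output -8 dBu.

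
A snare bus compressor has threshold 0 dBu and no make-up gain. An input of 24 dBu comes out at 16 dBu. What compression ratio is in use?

1.5:1

Input overshoot = 24 − 0 = 24 dB; output overshoot = 16 − 0 = 16 dB.
Ratio = 24 / 16 = 1.5.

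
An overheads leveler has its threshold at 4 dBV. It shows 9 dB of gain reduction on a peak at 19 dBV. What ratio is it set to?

2.5:1

Input overshoot = 19 − 4 = 15 dB.
Output overshoot = 15 − 9 = 6 dB.
Ratio = input overshoot / output overshoot = 15 / 6 = 2.5.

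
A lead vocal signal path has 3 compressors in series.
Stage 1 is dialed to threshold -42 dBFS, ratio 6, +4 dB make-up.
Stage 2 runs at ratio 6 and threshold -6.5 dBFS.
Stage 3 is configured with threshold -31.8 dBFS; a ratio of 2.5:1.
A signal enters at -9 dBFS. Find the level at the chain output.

Stage 1: 33 dB above -42 dBFS, reduced 6:1 to 5.5 dB above → -36.5 dBFS; +4 dB make-up → -32.5 dBFS.
Stage 2: below threshold (-32.5 ≤ -6.5); passes unchanged; output -32.5 dBFS.
Stage 3: -32.5 dBFS is at or below the -31.8 dBFS threshold — no compression; output -32.5 dBFS.

-32.5 dBFS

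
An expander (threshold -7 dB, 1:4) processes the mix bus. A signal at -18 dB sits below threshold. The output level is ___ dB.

-51 dB

Undershoot = (-7) − (-18) = 11 dB.
At 1:4, that expands to 44 dB under threshold.
Output = -7 − 44 = -51 dB.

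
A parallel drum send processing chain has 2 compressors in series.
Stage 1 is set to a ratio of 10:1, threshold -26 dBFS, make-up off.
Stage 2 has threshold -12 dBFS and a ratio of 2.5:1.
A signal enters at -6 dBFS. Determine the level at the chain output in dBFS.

Stage 1: -6 dBFS is 20 dB over -26 dBFS; at 10:1 that becomes 2 dB over, giving -24 dBFS.
Stage 2: -24 dBFS is at or below the -12 dBFS threshold — no compression; output -24 dBFS.

-24 dBFS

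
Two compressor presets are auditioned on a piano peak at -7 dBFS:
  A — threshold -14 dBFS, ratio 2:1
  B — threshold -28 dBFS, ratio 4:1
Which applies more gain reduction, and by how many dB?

B, by 12.25 dB

A: overshoot 7 dB → output overshoot 3.5 dB → GR 3.5 dB.
B: overshoot 21 dB → output overshoot 5.25 dB → GR 15.75 dB.
Difference: 12.25 dB in favour of B.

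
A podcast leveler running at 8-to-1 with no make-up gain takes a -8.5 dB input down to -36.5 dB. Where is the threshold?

-40.5 dB

Input is 32 dB above T (since output overshoot × R = input overshoot: (-36.5 − T)·8 = -8.5 − T gives T = -40.5 dB).
Check: -40.5 + (-8.5 − (-40.5))/8 = -40.5 + 4 = -36.5 dB. ✓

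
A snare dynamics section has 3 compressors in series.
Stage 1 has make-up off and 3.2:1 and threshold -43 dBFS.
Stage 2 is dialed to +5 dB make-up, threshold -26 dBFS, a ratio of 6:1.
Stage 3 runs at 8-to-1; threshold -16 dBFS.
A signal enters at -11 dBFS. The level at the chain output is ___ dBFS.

Stage 1: -11 dBFS is 32 dB over -43 dBFS; at 3.2:1 that becomes 10 dB over, giving -33 dBFS.
Stage 2: below threshold (-33 ≤ -26); passes unchanged; make-up brings it to -28 dBFS.
Stage 3: below threshold (-28 ≤ -16); passes unchanged; output -28 dBFS.

-28 dBFS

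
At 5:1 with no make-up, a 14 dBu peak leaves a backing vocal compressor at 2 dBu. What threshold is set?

-1 dBu

Let T be the threshold. Output overshoot = (input overshoot)/R, so 2 − T = (14 − T)/5.
5·(2 − T) = 14 − T → 4·T = 10 − 14 = -4.
T = -4/4 = -1 dBu.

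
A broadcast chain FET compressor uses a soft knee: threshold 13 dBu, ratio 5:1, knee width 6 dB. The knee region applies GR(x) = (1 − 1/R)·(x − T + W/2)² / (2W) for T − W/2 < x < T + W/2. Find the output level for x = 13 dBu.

12.4 dBu

x − T + W/2 = 13 − 13 + 3 = 3.
GR = (1 − 1/5) × 3² / 12 = 0.8 × 9 / 12 = 0.6 dB.
Output = 13 − 0.6 = 12.4 dBu.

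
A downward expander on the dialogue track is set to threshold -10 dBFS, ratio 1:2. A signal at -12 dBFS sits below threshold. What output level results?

-14 dBFS

Undershoot = (-10) − (-12) = 2 dB.
At 1:2, that expands to 4 dB under threshold.
Output = -10 − 4 = -14 dBFS.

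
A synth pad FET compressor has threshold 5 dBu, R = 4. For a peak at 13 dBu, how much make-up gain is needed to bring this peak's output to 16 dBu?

9 dB

Overshoot 8 dB → 8/4 = 2 dB after compression, so the compressed level is 5 + 2 = 7 dBu.
Make-up = target − compressed = 16 − 7 = 9 dB.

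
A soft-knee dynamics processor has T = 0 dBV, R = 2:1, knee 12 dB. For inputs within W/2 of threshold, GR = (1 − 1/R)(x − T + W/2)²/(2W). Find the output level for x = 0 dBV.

-0.75 dBV

x − T + W/2 = 0 − 0 + 6 = 6.
GR = (1 − 1/2) × 6² / 24 = 0.5 × 36 / 24 = 0.75 dB.
Output = 0 − 0.75 = -0.75 dBV.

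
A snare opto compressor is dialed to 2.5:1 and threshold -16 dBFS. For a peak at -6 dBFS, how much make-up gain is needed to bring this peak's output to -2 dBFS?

Overshoot 10 dB → 10/2.5 = 4 dB after compression, so the compressed level is -16 + 4 = -12 dBFS.
Make-up = target − compressed = -2 − (-12) = 10 dB.

10 dB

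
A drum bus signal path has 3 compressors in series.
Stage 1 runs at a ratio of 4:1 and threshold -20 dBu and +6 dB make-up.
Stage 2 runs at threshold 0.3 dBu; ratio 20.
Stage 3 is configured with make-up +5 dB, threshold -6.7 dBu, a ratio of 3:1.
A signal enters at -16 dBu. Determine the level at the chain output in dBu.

-8 dBu

Stage 1: 4 dB above -20 dBu, reduced 4:1 to 1 dB above → -19 dBu; +6 dB make-up → -13 dBu.
Stage 2: below threshold (-13 ≤ 0.3); passes unchanged; output -13 dBu.
Stage 3: below threshold (-13 ≤ -6.7); passes unchanged; make-up brings it to -8 dBu.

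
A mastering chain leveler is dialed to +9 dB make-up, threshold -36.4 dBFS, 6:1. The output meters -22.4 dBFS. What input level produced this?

-6.4 dBFS

Before make-up, the level was -22.4 − 9 = -31.4 dBFS.
The compressed level sits -31.4 − (-36.4) = 5 dB over threshold.
Input overshoot = R × output overshoot = 30 dB → input = -36.4 + 30 = -6.4 dBFS.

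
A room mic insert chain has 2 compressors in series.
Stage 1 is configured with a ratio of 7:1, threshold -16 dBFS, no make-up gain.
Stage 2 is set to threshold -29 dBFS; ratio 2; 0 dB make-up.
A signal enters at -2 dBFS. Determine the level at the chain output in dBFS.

-21.5 dBFS

Stage 1: -2 dBFS is 14 dB over -16 dBFS; at 7:1 that becomes 2 dB over, giving -14 dBFS.
Stage 2: overshoot 15 dB → 15/2 = 7.5 dB → -21.5 dBFS.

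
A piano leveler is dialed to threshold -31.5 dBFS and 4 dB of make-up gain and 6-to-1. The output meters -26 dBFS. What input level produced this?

Before make-up, the level was -26 − 4 = -30 dBFS.
Post-compression overshoot = -30 − (-31.5) = 1.5 dB.
Undo the ratio: input overshoot = 1.5 × 6 = 9 dB, giving input = -22.5 dBFS.

-22.5 dBFS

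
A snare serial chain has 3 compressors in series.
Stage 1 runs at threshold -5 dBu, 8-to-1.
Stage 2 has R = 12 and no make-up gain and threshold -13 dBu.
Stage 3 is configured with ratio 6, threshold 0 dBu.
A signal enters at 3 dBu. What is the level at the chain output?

-12.25 dBu

Stage 1: overshoot 8 dB → 8/8 = 1 dB → -4 dBu.
Stage 2: overshoot 9 dB → 9/12 = 0.75 dB → -12.25 dBu.
Stage 3: -12.25 dBu ≤ 0 dBu, so stage 3 doesn't engage; output -12.25 dBu.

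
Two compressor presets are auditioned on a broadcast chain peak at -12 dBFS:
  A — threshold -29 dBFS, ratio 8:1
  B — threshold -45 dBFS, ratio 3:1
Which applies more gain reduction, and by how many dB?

B, by 7.125 dB

A: GR = 17 − 17/8 = 14.875 dB.
B: GR = 33 − 33/3 = 22 dB.
Difference: 7.125 dB in favour of B.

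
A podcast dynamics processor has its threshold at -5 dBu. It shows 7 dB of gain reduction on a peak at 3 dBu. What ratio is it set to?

Input overshoot = 3 − (-5) = 8 dB.
Output overshoot = 8 − 7 = 1 dB.
Ratio = input overshoot / output overshoot = 8 / 1 = 8.

8:1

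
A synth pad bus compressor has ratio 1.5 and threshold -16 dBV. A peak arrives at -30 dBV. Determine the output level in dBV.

-30 dBV is 14 dB below the -16 dBV threshold, so no gain reduction is applied.
Output = input = -30 dBV.

-30 dBV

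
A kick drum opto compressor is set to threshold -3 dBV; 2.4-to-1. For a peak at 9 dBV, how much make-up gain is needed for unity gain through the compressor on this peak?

7 dB

Overshoot 12 dB → 12/2.4 = 5 dB after compression, so the compressed level is -3 + 5 = 2 dBV.
Make-up = target − compressed = 9 − 2 = 7 dB.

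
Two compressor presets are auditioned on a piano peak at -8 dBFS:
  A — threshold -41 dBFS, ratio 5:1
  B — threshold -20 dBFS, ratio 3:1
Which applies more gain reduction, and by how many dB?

A, by 18.4 dB

A: overshoot 33 dB → output overshoot 6.6 dB → GR 26.4 dB.
B: overshoot 12 dB → output overshoot 4 dB → GR 8 dB.
A applies 18.4 dB more gain reduction.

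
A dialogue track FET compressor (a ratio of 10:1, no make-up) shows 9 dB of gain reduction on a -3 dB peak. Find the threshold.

Let T be the threshold. Output overshoot = (input overshoot)/R, so -12 − T = (-3 − T)/10.
10·(-12 − T) = -3 − T → 9·T = -120 − (-3) = -117.
T = -117/9 = -13 dB.

-13 dB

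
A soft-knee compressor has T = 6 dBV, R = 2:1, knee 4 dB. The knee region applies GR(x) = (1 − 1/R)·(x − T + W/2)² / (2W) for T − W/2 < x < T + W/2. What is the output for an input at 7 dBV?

x − T + W/2 = 7 − 6 + 2 = 3.
GR = (1 − 1/2) × 3² / 8 = 0.5 × 9 / 8 = 0.5625 dB.
Output = 7 − 0.5625 = 6.4375 dBV.

6.4375 dBV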